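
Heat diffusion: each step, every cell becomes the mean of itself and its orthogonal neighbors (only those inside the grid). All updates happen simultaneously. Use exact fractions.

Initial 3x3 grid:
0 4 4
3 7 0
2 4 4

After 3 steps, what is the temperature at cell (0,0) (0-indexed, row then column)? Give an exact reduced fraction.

Answer: 6551/2160

Derivation:
Step 1: cell (0,0) = 7/3
Step 2: cell (0,0) = 109/36
Step 3: cell (0,0) = 6551/2160
Full grid after step 3:
  6551/2160 15809/4800 3473/1080
  2947/900 19549/6000 49627/14400
  2347/720 50477/14400 1819/540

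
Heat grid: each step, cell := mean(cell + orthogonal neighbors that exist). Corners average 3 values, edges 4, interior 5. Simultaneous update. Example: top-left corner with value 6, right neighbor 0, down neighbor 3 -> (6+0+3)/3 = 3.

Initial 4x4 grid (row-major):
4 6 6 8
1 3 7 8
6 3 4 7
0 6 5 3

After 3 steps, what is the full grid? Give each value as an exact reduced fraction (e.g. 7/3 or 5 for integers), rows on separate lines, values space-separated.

After step 1:
  11/3 19/4 27/4 22/3
  7/2 4 28/5 15/2
  5/2 22/5 26/5 11/2
  4 7/2 9/2 5
After step 2:
  143/36 115/24 733/120 259/36
  41/12 89/20 581/100 389/60
  18/5 98/25 126/25 29/5
  10/3 41/10 91/20 5
After step 3:
  877/216 1739/360 10757/1800 7123/1080
  2779/720 13433/3000 3347/600 22759/3600
  1427/400 2111/500 628/125 6697/1200
  331/90 4771/1200 1869/400 307/60

Answer: 877/216 1739/360 10757/1800 7123/1080
2779/720 13433/3000 3347/600 22759/3600
1427/400 2111/500 628/125 6697/1200
331/90 4771/1200 1869/400 307/60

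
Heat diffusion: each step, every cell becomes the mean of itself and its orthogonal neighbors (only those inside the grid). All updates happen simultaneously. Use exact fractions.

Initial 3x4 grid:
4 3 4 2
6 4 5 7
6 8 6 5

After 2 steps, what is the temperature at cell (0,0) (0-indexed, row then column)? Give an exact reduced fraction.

Answer: 157/36

Derivation:
Step 1: cell (0,0) = 13/3
Step 2: cell (0,0) = 157/36
Full grid after step 2:
  157/36 1007/240 1007/240 151/36
  53/10 503/100 493/100 1217/240
  53/9 179/30 29/5 67/12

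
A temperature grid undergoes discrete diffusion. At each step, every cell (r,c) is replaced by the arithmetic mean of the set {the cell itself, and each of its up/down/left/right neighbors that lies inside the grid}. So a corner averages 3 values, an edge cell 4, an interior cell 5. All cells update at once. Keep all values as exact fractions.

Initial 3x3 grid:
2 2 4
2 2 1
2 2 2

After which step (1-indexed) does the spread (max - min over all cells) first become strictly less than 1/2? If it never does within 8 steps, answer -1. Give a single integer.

Answer: 2

Derivation:
Step 1: max=5/2, min=5/3, spread=5/6
Step 2: max=85/36, min=28/15, spread=89/180
  -> spread < 1/2 first at step 2
Step 3: max=15833/7200, min=349/180, spread=1873/7200
Step 4: max=280381/129600, min=106597/54000, spread=122741/648000
Step 5: max=54926897/25920000, min=143879/72000, spread=3130457/25920000
Step 6: max=982307029/466560000, min=98232637/48600000, spread=196368569/2332800000
Step 7: max=58476470063/27993600000, min=4736699849/2332800000, spread=523543/8957952
Step 8: max=3496516378861/1679616000000, min=47605568413/23328000000, spread=4410589/107495424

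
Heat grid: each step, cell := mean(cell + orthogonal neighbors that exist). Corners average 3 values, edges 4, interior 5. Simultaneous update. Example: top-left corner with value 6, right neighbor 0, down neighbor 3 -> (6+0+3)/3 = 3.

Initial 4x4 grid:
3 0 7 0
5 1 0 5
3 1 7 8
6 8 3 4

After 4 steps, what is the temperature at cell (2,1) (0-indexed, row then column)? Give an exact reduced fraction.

Answer: 687331/180000

Derivation:
Step 1: cell (2,1) = 4
Step 2: cell (2,1) = 349/100
Step 3: cell (2,1) = 24241/6000
Step 4: cell (2,1) = 687331/180000
Full grid after step 4:
  183319/64800 73871/27000 14203/4500 23813/7200
  663493/216000 590809/180000 203017/60000 92911/24000
  836389/216000 687331/180000 2051/480 104143/24000
  274837/64800 485297/108000 164927/36000 35027/7200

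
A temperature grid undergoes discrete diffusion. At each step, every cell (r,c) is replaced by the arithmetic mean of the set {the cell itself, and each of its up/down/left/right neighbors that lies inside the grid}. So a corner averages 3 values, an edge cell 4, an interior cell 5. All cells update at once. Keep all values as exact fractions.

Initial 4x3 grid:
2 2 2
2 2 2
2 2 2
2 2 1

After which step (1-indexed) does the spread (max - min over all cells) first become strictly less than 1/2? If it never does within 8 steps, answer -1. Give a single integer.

Step 1: max=2, min=5/3, spread=1/3
  -> spread < 1/2 first at step 1
Step 2: max=2, min=31/18, spread=5/18
Step 3: max=2, min=391/216, spread=41/216
Step 4: max=2, min=47623/25920, spread=4217/25920
Step 5: max=14321/7200, min=2901251/1555200, spread=38417/311040
Step 6: max=285403/144000, min=175423789/93312000, spread=1903471/18662400
Step 7: max=8524241/4320000, min=10596450911/5598720000, spread=18038617/223948800
Step 8: max=764673241/388800000, min=638578217149/335923200000, spread=883978523/13436928000

Answer: 1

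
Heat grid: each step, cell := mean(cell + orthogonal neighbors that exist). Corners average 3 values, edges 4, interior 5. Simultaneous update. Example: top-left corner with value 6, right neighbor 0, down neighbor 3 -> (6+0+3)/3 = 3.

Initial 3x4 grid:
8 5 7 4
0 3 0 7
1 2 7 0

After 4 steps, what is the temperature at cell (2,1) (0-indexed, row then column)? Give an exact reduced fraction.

Step 1: cell (2,1) = 13/4
Step 2: cell (2,1) = 17/8
Step 3: cell (2,1) = 3613/1200
Step 4: cell (2,1) = 104201/36000
Full grid after step 4:
  243113/64800 823331/216000 103079/24000 181237/43200
  671771/216000 641213/180000 1310501/360000 3532429/864000
  15599/5400 104201/36000 377543/108000 462161/129600

Answer: 104201/36000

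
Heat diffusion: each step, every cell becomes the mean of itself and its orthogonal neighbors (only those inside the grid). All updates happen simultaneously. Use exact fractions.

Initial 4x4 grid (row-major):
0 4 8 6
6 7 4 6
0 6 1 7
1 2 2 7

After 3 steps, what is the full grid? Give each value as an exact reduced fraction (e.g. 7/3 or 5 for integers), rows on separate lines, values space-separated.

Answer: 8879/2160 33143/7200 38551/7200 12397/2160
13159/3600 5233/1200 29887/6000 4937/900
3761/1200 6949/2000 26249/6000 2189/450
1799/720 7387/2400 26849/7200 1927/432

Derivation:
After step 1:
  10/3 19/4 11/2 20/3
  13/4 27/5 26/5 23/4
  13/4 16/5 4 21/4
  1 11/4 3 16/3
After step 2:
  34/9 1139/240 1327/240 215/36
  457/120 109/25 517/100 343/60
  107/40 93/25 413/100 61/12
  7/3 199/80 181/48 163/36
After step 3:
  8879/2160 33143/7200 38551/7200 12397/2160
  13159/3600 5233/1200 29887/6000 4937/900
  3761/1200 6949/2000 26249/6000 2189/450
  1799/720 7387/2400 26849/7200 1927/432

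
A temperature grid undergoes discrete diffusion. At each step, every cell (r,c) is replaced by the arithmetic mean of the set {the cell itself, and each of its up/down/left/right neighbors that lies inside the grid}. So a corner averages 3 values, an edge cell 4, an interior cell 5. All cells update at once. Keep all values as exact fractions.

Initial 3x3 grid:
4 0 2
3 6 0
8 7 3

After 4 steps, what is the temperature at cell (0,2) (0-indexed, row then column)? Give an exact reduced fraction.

Answer: 366509/129600

Derivation:
Step 1: cell (0,2) = 2/3
Step 2: cell (0,2) = 77/36
Step 3: cell (0,2) = 4987/2160
Step 4: cell (0,2) = 366509/129600
Full grid after step 4:
  463159/129600 12183/4000 366509/129600
  3479903/864000 336559/90000 101839/32000
  199453/43200 451441/108000 496909/129600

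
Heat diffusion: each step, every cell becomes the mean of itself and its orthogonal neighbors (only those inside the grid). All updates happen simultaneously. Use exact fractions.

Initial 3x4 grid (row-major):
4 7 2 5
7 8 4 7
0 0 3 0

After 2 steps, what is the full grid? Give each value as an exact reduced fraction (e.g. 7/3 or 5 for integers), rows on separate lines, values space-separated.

After step 1:
  6 21/4 9/2 14/3
  19/4 26/5 24/5 4
  7/3 11/4 7/4 10/3
After step 2:
  16/3 419/80 1153/240 79/18
  1097/240 91/20 81/20 21/5
  59/18 361/120 379/120 109/36

Answer: 16/3 419/80 1153/240 79/18
1097/240 91/20 81/20 21/5
59/18 361/120 379/120 109/36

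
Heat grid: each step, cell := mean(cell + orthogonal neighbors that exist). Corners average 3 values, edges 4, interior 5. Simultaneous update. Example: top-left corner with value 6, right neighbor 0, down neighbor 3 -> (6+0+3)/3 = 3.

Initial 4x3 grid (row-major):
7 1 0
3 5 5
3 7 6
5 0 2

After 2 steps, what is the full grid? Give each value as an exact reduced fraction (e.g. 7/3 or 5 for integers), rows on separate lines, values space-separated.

After step 1:
  11/3 13/4 2
  9/2 21/5 4
  9/2 21/5 5
  8/3 7/2 8/3
After step 2:
  137/36 787/240 37/12
  253/60 403/100 19/5
  119/30 107/25 119/30
  32/9 391/120 67/18

Answer: 137/36 787/240 37/12
253/60 403/100 19/5
119/30 107/25 119/30
32/9 391/120 67/18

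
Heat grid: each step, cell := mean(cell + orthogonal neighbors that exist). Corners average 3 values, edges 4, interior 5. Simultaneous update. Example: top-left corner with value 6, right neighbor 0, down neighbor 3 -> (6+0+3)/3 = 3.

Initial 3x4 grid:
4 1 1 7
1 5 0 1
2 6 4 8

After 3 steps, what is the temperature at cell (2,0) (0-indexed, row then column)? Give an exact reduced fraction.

Answer: 2317/720

Derivation:
Step 1: cell (2,0) = 3
Step 2: cell (2,0) = 41/12
Step 3: cell (2,0) = 2317/720
Full grid after step 3:
  229/90 787/300 3343/1200 541/180
  1161/400 5883/2000 18989/6000 12469/3600
  2317/720 2757/800 26633/7200 8267/2160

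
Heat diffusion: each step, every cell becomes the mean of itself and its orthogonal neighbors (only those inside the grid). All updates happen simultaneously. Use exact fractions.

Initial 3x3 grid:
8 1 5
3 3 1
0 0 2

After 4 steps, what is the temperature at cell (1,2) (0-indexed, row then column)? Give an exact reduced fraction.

Step 1: cell (1,2) = 11/4
Step 2: cell (1,2) = 461/240
Step 3: cell (1,2) = 33727/14400
Step 4: cell (1,2) = 1924469/864000
Full grid after step 4:
  131119/43200 2444219/864000 88783/32400
  362849/144000 894703/360000 1924469/864000
  93719/43200 549073/288000 20911/10800

Answer: 1924469/864000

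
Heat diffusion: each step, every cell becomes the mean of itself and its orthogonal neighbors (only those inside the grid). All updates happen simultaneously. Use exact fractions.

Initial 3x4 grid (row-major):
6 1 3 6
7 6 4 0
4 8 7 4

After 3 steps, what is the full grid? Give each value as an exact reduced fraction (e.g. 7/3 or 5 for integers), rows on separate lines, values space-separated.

Answer: 10537/2160 16031/3600 1569/400 7/2
25733/4800 10057/2000 3227/750 28027/7200
12587/2160 4939/900 8773/1800 919/216

Derivation:
After step 1:
  14/3 4 7/2 3
  23/4 26/5 4 7/2
  19/3 25/4 23/4 11/3
After step 2:
  173/36 521/120 29/8 10/3
  439/80 126/25 439/100 85/24
  55/9 353/60 59/12 155/36
After step 3:
  10537/2160 16031/3600 1569/400 7/2
  25733/4800 10057/2000 3227/750 28027/7200
  12587/2160 4939/900 8773/1800 919/216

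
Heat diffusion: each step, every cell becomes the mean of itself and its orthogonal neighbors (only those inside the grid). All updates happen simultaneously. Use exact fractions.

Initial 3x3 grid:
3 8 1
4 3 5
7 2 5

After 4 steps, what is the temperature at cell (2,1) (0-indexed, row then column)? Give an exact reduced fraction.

Answer: 3635771/864000

Derivation:
Step 1: cell (2,1) = 17/4
Step 2: cell (2,1) = 1019/240
Step 3: cell (2,1) = 59293/14400
Step 4: cell (2,1) = 3635771/864000
Full grid after step 4:
  23237/5400 3691021/864000 535763/129600
  3742271/864000 167103/40000 1790573/432000
  275219/64800 3635771/864000 176171/43200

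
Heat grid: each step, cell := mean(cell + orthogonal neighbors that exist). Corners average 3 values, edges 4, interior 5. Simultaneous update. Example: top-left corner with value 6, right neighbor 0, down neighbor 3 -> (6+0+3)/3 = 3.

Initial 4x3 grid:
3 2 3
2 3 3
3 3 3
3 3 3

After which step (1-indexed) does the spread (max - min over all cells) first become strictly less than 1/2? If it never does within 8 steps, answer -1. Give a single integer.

Answer: 2

Derivation:
Step 1: max=3, min=7/3, spread=2/3
Step 2: max=3, min=207/80, spread=33/80
  -> spread < 1/2 first at step 2
Step 3: max=3, min=5621/2160, spread=859/2160
Step 4: max=5321/1800, min=347197/129600, spread=7183/25920
Step 5: max=317789/108000, min=20988923/7776000, spread=378377/1555200
Step 6: max=3150211/1080000, min=1274018377/466560000, spread=3474911/18662400
Step 7: max=282146011/97200000, min=76897999643/27993600000, spread=174402061/1119744000
Step 8: max=33680183273/11664000000, min=4641563433937/1679616000000, spread=1667063659/13436928000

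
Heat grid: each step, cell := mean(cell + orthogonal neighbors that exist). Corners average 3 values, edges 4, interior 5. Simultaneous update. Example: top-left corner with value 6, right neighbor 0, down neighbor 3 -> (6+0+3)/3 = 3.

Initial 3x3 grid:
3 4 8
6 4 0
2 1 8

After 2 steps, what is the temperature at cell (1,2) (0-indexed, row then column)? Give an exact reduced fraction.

Step 1: cell (1,2) = 5
Step 2: cell (1,2) = 15/4
Full grid after step 2:
  77/18 193/48 55/12
  169/48 81/20 15/4
  7/2 51/16 47/12

Answer: 15/4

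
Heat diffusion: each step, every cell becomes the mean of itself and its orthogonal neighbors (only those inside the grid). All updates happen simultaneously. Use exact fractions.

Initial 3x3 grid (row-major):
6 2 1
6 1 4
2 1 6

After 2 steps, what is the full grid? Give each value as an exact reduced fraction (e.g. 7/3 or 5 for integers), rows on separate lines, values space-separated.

Answer: 131/36 123/40 47/18
853/240 291/100 59/20
37/12 359/120 55/18

Derivation:
After step 1:
  14/3 5/2 7/3
  15/4 14/5 3
  3 5/2 11/3
After step 2:
  131/36 123/40 47/18
  853/240 291/100 59/20
  37/12 359/120 55/18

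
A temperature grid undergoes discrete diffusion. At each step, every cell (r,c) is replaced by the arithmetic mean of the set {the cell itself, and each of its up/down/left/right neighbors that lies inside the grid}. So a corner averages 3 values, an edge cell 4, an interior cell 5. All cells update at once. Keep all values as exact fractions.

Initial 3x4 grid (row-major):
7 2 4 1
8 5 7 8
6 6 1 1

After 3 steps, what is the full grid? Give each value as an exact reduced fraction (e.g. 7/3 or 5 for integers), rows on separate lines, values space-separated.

Answer: 5933/1080 17933/3600 7919/1800 1813/432
40991/7200 30833/6000 13409/3000 59237/14400
12331/2160 36691/7200 31451/7200 875/216

Derivation:
After step 1:
  17/3 9/2 7/2 13/3
  13/2 28/5 5 17/4
  20/3 9/2 15/4 10/3
After step 2:
  50/9 289/60 13/3 145/36
  733/120 261/50 221/50 203/48
  53/9 1231/240 199/48 34/9
After step 3:
  5933/1080 17933/3600 7919/1800 1813/432
  40991/7200 30833/6000 13409/3000 59237/14400
  12331/2160 36691/7200 31451/7200 875/216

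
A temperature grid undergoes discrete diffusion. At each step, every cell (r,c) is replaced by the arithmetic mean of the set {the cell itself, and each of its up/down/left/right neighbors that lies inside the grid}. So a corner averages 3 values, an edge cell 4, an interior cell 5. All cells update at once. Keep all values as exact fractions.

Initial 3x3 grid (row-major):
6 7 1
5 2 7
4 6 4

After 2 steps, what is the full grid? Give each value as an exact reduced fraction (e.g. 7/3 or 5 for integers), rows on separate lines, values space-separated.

Answer: 19/4 51/10 25/6
413/80 423/100 587/120
53/12 301/60 79/18

Derivation:
After step 1:
  6 4 5
  17/4 27/5 7/2
  5 4 17/3
After step 2:
  19/4 51/10 25/6
  413/80 423/100 587/120
  53/12 301/60 79/18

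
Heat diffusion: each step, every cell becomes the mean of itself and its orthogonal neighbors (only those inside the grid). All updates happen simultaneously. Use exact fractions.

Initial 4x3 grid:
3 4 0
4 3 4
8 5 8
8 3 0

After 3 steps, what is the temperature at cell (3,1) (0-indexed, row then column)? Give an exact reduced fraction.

Answer: 1913/400

Derivation:
Step 1: cell (3,1) = 4
Step 2: cell (3,1) = 97/20
Step 3: cell (3,1) = 1913/400
Full grid after step 3:
  1637/432 24779/7200 709/216
  32059/7200 24347/6000 6721/1800
  36959/7200 9419/2000 15017/3600
  11519/2160 1913/400 589/135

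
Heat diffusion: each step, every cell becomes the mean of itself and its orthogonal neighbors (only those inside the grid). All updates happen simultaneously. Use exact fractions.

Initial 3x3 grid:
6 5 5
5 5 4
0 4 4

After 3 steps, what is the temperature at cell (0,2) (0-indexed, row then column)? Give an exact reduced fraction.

Step 1: cell (0,2) = 14/3
Step 2: cell (0,2) = 173/36
Step 3: cell (0,2) = 10231/2160
Full grid after step 3:
  10121/2160 22739/4800 10231/2160
  3787/900 2167/500 31471/7200
  303/80 18439/4800 2897/720

Answer: 10231/2160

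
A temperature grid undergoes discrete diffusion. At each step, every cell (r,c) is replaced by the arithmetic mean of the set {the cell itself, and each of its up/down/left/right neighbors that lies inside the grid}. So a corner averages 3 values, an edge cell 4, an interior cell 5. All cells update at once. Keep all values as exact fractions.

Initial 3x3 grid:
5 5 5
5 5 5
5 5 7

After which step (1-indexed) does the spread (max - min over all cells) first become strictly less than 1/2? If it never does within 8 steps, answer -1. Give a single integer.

Answer: 3

Derivation:
Step 1: max=17/3, min=5, spread=2/3
Step 2: max=50/9, min=5, spread=5/9
Step 3: max=581/108, min=5, spread=41/108
  -> spread < 1/2 first at step 3
Step 4: max=34531/6480, min=911/180, spread=347/1296
Step 5: max=2050937/388800, min=9157/1800, spread=2921/15552
Step 6: max=122468539/23328000, min=1105483/216000, spread=24611/186624
Step 7: max=7317122033/1399680000, min=24956741/4860000, spread=207329/2239488
Step 8: max=437933952451/83980800000, min=1334801599/259200000, spread=1746635/26873856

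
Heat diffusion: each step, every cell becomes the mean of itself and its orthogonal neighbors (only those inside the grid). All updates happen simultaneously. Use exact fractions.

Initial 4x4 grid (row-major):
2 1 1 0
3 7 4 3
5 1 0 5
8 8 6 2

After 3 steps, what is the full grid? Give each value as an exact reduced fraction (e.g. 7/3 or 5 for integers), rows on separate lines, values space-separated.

Answer: 703/240 6593/2400 16619/7200 943/432
1483/400 6467/2000 17093/6000 9397/3600
5441/1200 8457/2000 21431/6000 11437/3600
3799/720 3869/800 29789/7200 8057/2160

Derivation:
After step 1:
  2 11/4 3/2 4/3
  17/4 16/5 3 3
  17/4 21/5 16/5 5/2
  7 23/4 4 13/3
After step 2:
  3 189/80 103/48 35/18
  137/40 87/25 139/50 59/24
  197/40 103/25 169/50 391/120
  17/3 419/80 1037/240 65/18
After step 3:
  703/240 6593/2400 16619/7200 943/432
  1483/400 6467/2000 17093/6000 9397/3600
  5441/1200 8457/2000 21431/6000 11437/3600
  3799/720 3869/800 29789/7200 8057/2160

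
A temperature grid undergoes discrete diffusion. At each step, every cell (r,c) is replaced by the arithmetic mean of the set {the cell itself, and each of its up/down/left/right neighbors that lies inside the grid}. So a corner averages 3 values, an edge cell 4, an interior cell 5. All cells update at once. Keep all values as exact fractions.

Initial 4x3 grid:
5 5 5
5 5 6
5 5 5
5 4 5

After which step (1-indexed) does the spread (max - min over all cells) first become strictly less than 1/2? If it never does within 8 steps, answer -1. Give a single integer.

Answer: 3

Derivation:
Step 1: max=16/3, min=14/3, spread=2/3
Step 2: max=631/120, min=1133/240, spread=43/80
Step 3: max=5611/1080, min=10363/2160, spread=859/2160
  -> spread < 1/2 first at step 3
Step 4: max=33293/6480, min=125989/25920, spread=7183/25920
Step 5: max=995531/194400, min=7585871/1555200, spread=378377/1555200
Step 6: max=3712771/729000, min=457860133/93312000, spread=3474911/18662400
Step 7: max=1776831817/349920000, min=27557298767/5598720000, spread=174402061/1119744000
Step 8: max=53139236509/10497600000, min=1658778976813/335923200000, spread=1667063659/13436928000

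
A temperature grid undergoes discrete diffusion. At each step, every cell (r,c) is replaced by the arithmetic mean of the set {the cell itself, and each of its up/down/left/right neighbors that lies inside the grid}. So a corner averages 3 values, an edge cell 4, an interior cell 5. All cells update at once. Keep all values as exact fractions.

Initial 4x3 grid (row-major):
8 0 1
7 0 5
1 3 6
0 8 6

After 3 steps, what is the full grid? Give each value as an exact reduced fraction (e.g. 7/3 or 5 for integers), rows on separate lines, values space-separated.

Answer: 7/2 14879/4800 419/144
2789/800 1689/500 4021/1200
8447/2400 1438/375 7579/1800
221/60 60257/14400 10261/2160

Derivation:
After step 1:
  5 9/4 2
  4 3 3
  11/4 18/5 5
  3 17/4 20/3
After step 2:
  15/4 49/16 29/12
  59/16 317/100 13/4
  267/80 93/25 137/30
  10/3 1051/240 191/36
After step 3:
  7/2 14879/4800 419/144
  2789/800 1689/500 4021/1200
  8447/2400 1438/375 7579/1800
  221/60 60257/14400 10261/2160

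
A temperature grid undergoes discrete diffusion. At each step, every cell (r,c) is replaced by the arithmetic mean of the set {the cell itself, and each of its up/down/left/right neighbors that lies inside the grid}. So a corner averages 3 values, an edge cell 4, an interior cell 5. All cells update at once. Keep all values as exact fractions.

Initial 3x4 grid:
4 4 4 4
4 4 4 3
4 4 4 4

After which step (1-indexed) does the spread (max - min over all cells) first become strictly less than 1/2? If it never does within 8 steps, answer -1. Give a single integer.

Step 1: max=4, min=11/3, spread=1/3
  -> spread < 1/2 first at step 1
Step 2: max=4, min=893/240, spread=67/240
Step 3: max=4, min=8203/2160, spread=437/2160
Step 4: max=3991/1000, min=3298469/864000, spread=29951/172800
Step 5: max=13421/3375, min=29888179/7776000, spread=206761/1555200
Step 6: max=21434329/5400000, min=11985404429/3110400000, spread=14430763/124416000
Step 7: max=1710347273/432000000, min=721388258311/186624000000, spread=139854109/1492992000
Step 8: max=153668771023/38880000000, min=43367288109749/11197440000000, spread=7114543559/89579520000

Answer: 1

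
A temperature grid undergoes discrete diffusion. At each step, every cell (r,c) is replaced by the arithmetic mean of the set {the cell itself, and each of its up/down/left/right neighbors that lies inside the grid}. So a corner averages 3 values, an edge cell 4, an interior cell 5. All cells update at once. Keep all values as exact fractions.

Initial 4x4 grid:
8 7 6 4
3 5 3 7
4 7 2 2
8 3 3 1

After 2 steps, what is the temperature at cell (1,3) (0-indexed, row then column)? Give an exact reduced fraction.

Step 1: cell (1,3) = 4
Step 2: cell (1,3) = 259/60
Full grid after step 2:
  35/6 45/8 653/120 44/9
  43/8 253/50 22/5 259/60
  197/40 467/100 349/100 31/10
  21/4 167/40 129/40 29/12

Answer: 259/60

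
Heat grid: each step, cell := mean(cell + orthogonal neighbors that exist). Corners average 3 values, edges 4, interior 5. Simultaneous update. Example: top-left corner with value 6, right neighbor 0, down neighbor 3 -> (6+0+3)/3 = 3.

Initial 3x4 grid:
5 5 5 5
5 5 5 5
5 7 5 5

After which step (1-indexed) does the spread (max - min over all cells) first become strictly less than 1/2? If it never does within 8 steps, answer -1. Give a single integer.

Step 1: max=17/3, min=5, spread=2/3
Step 2: max=331/60, min=5, spread=31/60
Step 3: max=2911/540, min=5, spread=211/540
  -> spread < 1/2 first at step 3
Step 4: max=286897/54000, min=4547/900, spread=14077/54000
Step 5: max=2570407/486000, min=273683/54000, spread=5363/24300
Step 6: max=76640809/14580000, min=152869/30000, spread=93859/583200
Step 7: max=4584274481/874800000, min=248336467/48600000, spread=4568723/34992000
Step 8: max=274220435629/52488000000, min=7471618889/1458000000, spread=8387449/83980800

Answer: 3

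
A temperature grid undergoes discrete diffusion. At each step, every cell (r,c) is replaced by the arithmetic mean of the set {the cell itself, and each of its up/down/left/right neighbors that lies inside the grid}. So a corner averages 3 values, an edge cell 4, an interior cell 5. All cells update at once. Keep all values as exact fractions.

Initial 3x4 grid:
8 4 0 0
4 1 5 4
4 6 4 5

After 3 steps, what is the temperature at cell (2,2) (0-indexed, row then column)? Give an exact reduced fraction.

Step 1: cell (2,2) = 5
Step 2: cell (2,2) = 953/240
Step 3: cell (2,2) = 29003/7200
Full grid after step 3:
  1807/432 3151/900 10789/3600 1397/540
  6669/1600 3949/1000 19789/6000 23653/7200
  473/108 29083/7200 29003/7200 8093/2160

Answer: 29003/7200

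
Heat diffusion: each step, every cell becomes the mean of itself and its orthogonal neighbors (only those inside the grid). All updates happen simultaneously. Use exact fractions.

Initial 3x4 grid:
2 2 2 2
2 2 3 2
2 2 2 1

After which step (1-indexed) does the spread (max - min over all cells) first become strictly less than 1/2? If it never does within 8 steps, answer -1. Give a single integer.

Step 1: max=9/4, min=5/3, spread=7/12
Step 2: max=213/100, min=17/9, spread=217/900
  -> spread < 1/2 first at step 2
Step 3: max=5063/2400, min=262/135, spread=3647/21600
Step 4: max=16649/8000, min=32221/16200, spread=59729/648000
Step 5: max=4464997/2160000, min=1947569/972000, spread=1233593/19440000
Step 6: max=11138027/5400000, min=58857623/29160000, spread=3219307/72900000
Step 7: max=1599804817/777600000, min=7084548989/3499200000, spread=1833163/55987200
Step 8: max=95845070003/46656000000, min=426252414451/209952000000, spread=80806409/3359232000

Answer: 2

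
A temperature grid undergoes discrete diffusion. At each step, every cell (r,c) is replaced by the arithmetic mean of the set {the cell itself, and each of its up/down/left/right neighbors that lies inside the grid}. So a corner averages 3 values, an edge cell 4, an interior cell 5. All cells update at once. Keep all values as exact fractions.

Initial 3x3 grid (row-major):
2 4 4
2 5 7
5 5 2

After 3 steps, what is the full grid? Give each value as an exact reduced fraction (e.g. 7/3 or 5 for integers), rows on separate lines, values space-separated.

After step 1:
  8/3 15/4 5
  7/2 23/5 9/2
  4 17/4 14/3
After step 2:
  119/36 961/240 53/12
  443/120 103/25 563/120
  47/12 1051/240 161/36
After step 3:
  7921/2160 57047/14400 1049/240
  27061/7200 3133/750 31861/7200
  959/240 60797/14400 9751/2160

Answer: 7921/2160 57047/14400 1049/240
27061/7200 3133/750 31861/7200
959/240 60797/14400 9751/2160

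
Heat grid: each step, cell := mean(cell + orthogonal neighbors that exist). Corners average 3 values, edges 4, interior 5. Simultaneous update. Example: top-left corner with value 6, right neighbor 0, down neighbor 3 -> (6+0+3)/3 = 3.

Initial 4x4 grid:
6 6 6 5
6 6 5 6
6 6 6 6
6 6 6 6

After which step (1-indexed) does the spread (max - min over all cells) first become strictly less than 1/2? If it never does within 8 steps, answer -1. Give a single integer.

Step 1: max=6, min=11/2, spread=1/2
Step 2: max=6, min=50/9, spread=4/9
  -> spread < 1/2 first at step 2
Step 3: max=6, min=3067/540, spread=173/540
Step 4: max=3587/600, min=23059/4050, spread=4613/16200
Step 5: max=107531/18000, min=1394807/243000, spread=113723/486000
Step 6: max=643477/108000, min=41989931/7290000, spread=2889533/14580000
Step 7: max=19276717/3240000, min=632431063/109350000, spread=72632543/437400000
Step 8: max=2886002657/486000000, min=38044305743/6561000000, spread=1833460253/13122000000

Answer: 2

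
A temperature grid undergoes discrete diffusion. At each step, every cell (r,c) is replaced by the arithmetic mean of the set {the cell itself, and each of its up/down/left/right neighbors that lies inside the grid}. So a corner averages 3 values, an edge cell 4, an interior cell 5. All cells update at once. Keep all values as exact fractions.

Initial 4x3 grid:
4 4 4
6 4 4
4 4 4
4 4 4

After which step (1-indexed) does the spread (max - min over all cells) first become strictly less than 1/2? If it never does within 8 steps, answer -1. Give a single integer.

Step 1: max=14/3, min=4, spread=2/3
Step 2: max=271/60, min=4, spread=31/60
Step 3: max=2371/540, min=4, spread=211/540
  -> spread < 1/2 first at step 3
Step 4: max=232897/54000, min=3647/900, spread=14077/54000
Step 5: max=2084407/486000, min=219683/54000, spread=5363/24300
Step 6: max=62060809/14580000, min=122869/30000, spread=93859/583200
Step 7: max=3709474481/874800000, min=199736467/48600000, spread=4568723/34992000
Step 8: max=221732435629/52488000000, min=6013618889/1458000000, spread=8387449/83980800

Answer: 3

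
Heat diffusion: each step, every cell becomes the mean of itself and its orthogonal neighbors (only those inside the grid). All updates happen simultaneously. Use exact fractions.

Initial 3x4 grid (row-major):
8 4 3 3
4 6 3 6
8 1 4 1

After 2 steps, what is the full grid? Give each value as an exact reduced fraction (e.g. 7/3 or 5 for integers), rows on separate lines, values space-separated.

Answer: 205/36 523/120 169/40 7/2
593/120 49/10 67/20 919/240
187/36 56/15 113/30 55/18

Derivation:
After step 1:
  16/3 21/4 13/4 4
  13/2 18/5 22/5 13/4
  13/3 19/4 9/4 11/3
After step 2:
  205/36 523/120 169/40 7/2
  593/120 49/10 67/20 919/240
  187/36 56/15 113/30 55/18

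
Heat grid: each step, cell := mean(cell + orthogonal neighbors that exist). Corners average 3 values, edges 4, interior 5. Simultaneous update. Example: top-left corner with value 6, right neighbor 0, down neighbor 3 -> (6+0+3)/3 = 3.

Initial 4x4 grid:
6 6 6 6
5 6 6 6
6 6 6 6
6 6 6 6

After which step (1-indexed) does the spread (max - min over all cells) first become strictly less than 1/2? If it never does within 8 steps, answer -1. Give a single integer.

Answer: 1

Derivation:
Step 1: max=6, min=17/3, spread=1/3
  -> spread < 1/2 first at step 1
Step 2: max=6, min=689/120, spread=31/120
Step 3: max=6, min=6269/1080, spread=211/1080
Step 4: max=6, min=631157/108000, spread=16843/108000
Step 5: max=53921/9000, min=5693357/972000, spread=130111/972000
Step 6: max=3232841/540000, min=171317633/29160000, spread=3255781/29160000
Step 7: max=3228893/540000, min=5148446309/874800000, spread=82360351/874800000
Step 8: max=580693559/97200000, min=154712683109/26244000000, spread=2074577821/26244000000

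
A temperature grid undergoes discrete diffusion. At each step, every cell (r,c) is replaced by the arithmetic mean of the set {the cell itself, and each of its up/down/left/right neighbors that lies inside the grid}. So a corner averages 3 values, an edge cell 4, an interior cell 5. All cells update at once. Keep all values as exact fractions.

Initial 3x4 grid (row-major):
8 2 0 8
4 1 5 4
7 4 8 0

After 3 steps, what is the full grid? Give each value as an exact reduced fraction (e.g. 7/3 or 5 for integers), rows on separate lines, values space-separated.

Answer: 4391/1080 13649/3600 2239/600 919/240
3941/900 24169/6000 971/250 19127/4800
3319/720 3497/800 9931/2400 1481/360

Derivation:
After step 1:
  14/3 11/4 15/4 4
  5 16/5 18/5 17/4
  5 5 17/4 4
After step 2:
  149/36 431/120 141/40 4
  67/15 391/100 381/100 317/80
  5 349/80 337/80 25/6
After step 3:
  4391/1080 13649/3600 2239/600 919/240
  3941/900 24169/6000 971/250 19127/4800
  3319/720 3497/800 9931/2400 1481/360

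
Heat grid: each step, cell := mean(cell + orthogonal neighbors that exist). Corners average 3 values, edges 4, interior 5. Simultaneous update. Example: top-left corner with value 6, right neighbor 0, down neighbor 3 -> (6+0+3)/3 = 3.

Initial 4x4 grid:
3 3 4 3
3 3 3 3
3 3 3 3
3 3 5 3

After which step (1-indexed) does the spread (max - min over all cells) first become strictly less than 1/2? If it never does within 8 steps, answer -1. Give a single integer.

Answer: 3

Derivation:
Step 1: max=11/3, min=3, spread=2/3
Step 2: max=211/60, min=3, spread=31/60
Step 3: max=1831/540, min=913/300, spread=469/1350
  -> spread < 1/2 first at step 3
Step 4: max=53929/16200, min=27703/9000, spread=10159/40500
Step 5: max=1608019/486000, min=1003237/324000, spread=206327/972000
Step 6: max=23933009/7290000, min=30200173/9720000, spread=5131517/29160000
Step 7: max=1429150771/437400000, min=181889969/58320000, spread=129952007/874800000
Step 8: max=333468368/102515625, min=27365738137/8748000000, spread=3270687797/26244000000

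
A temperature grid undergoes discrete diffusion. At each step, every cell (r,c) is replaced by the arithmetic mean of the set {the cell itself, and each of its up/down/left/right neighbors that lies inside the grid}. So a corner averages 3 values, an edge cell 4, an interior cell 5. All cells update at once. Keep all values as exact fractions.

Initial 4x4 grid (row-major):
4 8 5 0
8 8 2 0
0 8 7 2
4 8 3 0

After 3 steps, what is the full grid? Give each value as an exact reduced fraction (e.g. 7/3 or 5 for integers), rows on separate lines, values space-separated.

Answer: 3187/540 19427/3600 14483/3600 6109/2160
20357/3600 8149/1500 4919/1200 19561/7200
6439/1200 10349/2000 491/120 4253/1440
3619/720 11843/2400 1177/288 3317/1080

Derivation:
After step 1:
  20/3 25/4 15/4 5/3
  5 34/5 22/5 1
  5 31/5 22/5 9/4
  4 23/4 9/2 5/3
After step 2:
  215/36 88/15 241/60 77/36
  88/15 573/100 407/100 559/240
  101/20 563/100 87/20 559/240
  59/12 409/80 979/240 101/36
After step 3:
  3187/540 19427/3600 14483/3600 6109/2160
  20357/3600 8149/1500 4919/1200 19561/7200
  6439/1200 10349/2000 491/120 4253/1440
  3619/720 11843/2400 1177/288 3317/1080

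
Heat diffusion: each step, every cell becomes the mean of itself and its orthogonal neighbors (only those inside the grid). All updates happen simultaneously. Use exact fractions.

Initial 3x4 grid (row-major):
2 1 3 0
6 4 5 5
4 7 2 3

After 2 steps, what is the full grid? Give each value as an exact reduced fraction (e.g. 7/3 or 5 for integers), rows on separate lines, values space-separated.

Answer: 19/6 247/80 673/240 49/18
259/60 383/100 363/100 261/80
167/36 563/120 469/120 65/18

Derivation:
After step 1:
  3 5/2 9/4 8/3
  4 23/5 19/5 13/4
  17/3 17/4 17/4 10/3
After step 2:
  19/6 247/80 673/240 49/18
  259/60 383/100 363/100 261/80
  167/36 563/120 469/120 65/18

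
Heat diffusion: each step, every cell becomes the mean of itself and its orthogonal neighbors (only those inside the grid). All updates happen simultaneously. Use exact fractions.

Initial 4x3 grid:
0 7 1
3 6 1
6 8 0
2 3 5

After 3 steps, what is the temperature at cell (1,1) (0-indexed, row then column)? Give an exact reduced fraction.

Step 1: cell (1,1) = 5
Step 2: cell (1,1) = 377/100
Step 3: cell (1,1) = 11719/3000
Full grid after step 3:
  103/27 24911/7200 119/36
  883/225 11719/3000 1317/400
  7729/1800 11689/3000 13133/3600
  556/135 29141/7200 1909/540

Answer: 11719/3000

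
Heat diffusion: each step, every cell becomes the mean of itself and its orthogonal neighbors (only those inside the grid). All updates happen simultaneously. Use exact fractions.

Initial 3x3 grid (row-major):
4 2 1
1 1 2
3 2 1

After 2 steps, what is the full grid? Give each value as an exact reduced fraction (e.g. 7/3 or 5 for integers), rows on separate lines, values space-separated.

After step 1:
  7/3 2 5/3
  9/4 8/5 5/4
  2 7/4 5/3
After step 2:
  79/36 19/10 59/36
  491/240 177/100 371/240
  2 421/240 14/9

Answer: 79/36 19/10 59/36
491/240 177/100 371/240
2 421/240 14/9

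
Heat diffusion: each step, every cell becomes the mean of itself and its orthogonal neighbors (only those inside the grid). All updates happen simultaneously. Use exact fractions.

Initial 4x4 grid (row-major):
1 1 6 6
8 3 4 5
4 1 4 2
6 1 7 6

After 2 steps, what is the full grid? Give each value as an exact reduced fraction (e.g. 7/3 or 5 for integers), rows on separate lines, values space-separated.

After step 1:
  10/3 11/4 17/4 17/3
  4 17/5 22/5 17/4
  19/4 13/5 18/5 17/4
  11/3 15/4 9/2 5
After step 2:
  121/36 103/30 64/15 85/18
  929/240 343/100 199/50 557/120
  901/240 181/50 387/100 171/40
  73/18 871/240 337/80 55/12

Answer: 121/36 103/30 64/15 85/18
929/240 343/100 199/50 557/120
901/240 181/50 387/100 171/40
73/18 871/240 337/80 55/12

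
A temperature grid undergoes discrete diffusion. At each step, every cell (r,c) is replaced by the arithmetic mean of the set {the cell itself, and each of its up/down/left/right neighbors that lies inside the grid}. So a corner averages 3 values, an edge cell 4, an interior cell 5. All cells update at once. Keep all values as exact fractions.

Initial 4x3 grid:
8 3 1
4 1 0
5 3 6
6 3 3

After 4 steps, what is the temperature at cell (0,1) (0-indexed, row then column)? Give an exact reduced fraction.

Answer: 2684459/864000

Derivation:
Step 1: cell (0,1) = 13/4
Step 2: cell (0,1) = 707/240
Step 3: cell (0,1) = 45001/14400
Step 4: cell (0,1) = 2684459/864000
Full grid after step 4:
  155597/43200 2684459/864000 354091/129600
  11123/3000 1183081/360000 304303/108000
  212749/54000 1270331/360000 116041/36000
  520781/129600 3285769/864000 150827/43200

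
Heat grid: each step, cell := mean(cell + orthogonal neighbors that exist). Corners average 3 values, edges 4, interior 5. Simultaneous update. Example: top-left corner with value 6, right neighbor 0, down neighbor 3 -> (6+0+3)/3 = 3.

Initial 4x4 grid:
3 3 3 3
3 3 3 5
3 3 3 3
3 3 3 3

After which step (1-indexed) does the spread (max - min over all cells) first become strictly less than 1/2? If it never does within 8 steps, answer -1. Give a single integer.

Answer: 3

Derivation:
Step 1: max=11/3, min=3, spread=2/3
Step 2: max=211/60, min=3, spread=31/60
Step 3: max=1831/540, min=3, spread=211/540
  -> spread < 1/2 first at step 3
Step 4: max=178843/54000, min=3, spread=16843/54000
Step 5: max=1596643/486000, min=13579/4500, spread=130111/486000
Step 6: max=47382367/14580000, min=817159/270000, spread=3255781/14580000
Step 7: max=1412553691/437400000, min=821107/270000, spread=82360351/437400000
Step 8: max=42117316891/13122000000, min=148306441/48600000, spread=2074577821/13122000000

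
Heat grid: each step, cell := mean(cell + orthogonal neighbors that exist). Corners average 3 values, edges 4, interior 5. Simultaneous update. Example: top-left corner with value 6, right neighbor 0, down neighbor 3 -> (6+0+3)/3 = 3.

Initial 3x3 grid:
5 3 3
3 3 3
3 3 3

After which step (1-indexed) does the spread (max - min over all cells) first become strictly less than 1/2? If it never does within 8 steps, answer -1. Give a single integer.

Step 1: max=11/3, min=3, spread=2/3
Step 2: max=32/9, min=3, spread=5/9
Step 3: max=365/108, min=3, spread=41/108
  -> spread < 1/2 first at step 3
Step 4: max=21571/6480, min=551/180, spread=347/1296
Step 5: max=1273337/388800, min=5557/1800, spread=2921/15552
Step 6: max=75812539/23328000, min=673483/216000, spread=24611/186624
Step 7: max=4517762033/1399680000, min=15236741/4860000, spread=207329/2239488
Step 8: max=269972352451/83980800000, min=816401599/259200000, spread=1746635/26873856

Answer: 3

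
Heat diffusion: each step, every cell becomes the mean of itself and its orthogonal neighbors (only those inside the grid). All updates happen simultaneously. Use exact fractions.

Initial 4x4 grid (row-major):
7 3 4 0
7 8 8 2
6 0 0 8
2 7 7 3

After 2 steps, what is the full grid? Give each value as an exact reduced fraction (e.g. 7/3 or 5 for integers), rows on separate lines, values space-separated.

After step 1:
  17/3 11/2 15/4 2
  7 26/5 22/5 9/2
  15/4 21/5 23/5 13/4
  5 4 17/4 6
After step 2:
  109/18 1207/240 313/80 41/12
  1297/240 263/50 449/100 283/80
  399/80 87/20 207/50 367/80
  17/4 349/80 377/80 9/2

Answer: 109/18 1207/240 313/80 41/12
1297/240 263/50 449/100 283/80
399/80 87/20 207/50 367/80
17/4 349/80 377/80 9/2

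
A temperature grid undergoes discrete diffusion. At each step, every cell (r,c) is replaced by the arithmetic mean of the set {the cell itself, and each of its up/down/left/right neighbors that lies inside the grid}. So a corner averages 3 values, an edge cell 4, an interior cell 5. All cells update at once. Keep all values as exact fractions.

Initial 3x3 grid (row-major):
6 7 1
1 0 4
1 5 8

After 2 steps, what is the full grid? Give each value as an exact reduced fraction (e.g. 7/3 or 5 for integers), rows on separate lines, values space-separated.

Answer: 61/18 467/120 43/12
31/10 313/100 979/240
47/18 149/40 149/36

Derivation:
After step 1:
  14/3 7/2 4
  2 17/5 13/4
  7/3 7/2 17/3
After step 2:
  61/18 467/120 43/12
  31/10 313/100 979/240
  47/18 149/40 149/36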